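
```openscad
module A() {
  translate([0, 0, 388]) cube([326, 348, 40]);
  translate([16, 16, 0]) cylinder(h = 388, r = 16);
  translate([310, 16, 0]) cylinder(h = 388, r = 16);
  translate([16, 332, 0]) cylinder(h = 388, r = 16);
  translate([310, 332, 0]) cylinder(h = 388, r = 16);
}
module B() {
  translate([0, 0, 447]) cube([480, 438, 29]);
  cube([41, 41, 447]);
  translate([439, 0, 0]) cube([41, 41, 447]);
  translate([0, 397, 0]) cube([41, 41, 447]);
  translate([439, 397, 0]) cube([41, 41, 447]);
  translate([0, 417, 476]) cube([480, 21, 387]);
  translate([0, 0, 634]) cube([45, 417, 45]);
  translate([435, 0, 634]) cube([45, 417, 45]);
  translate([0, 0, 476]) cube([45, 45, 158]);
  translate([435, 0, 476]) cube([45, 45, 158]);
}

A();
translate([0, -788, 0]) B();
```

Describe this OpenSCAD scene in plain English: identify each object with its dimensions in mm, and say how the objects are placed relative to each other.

A is a four-legged stool. The seat is 326×348 mm, 40 mm thick, top at z = 428 mm. It stands on four round legs, each 32 mm in diameter, from z = 0 to the seat underside, each leg's axis is inset half a diameter from the nearest pair of seat edges (so the leg's bounding box is flush with the corner).

B is a chair: 480×438 mm seat, 29 mm thick, top at z = 476 mm, on four 41 mm square corner legs flush with the seat edges. A 21 mm thick backrest slab spans the full seat width, extending 387 mm above the seat top, its back face flush with the seat's +y edge. Two armrests of 45×45 mm section run along each side from the seat's front edge to the front of the backrest, top faces 203 mm above the seat top and outer faces flush with the seat's x-edges; a 45×45 mm post under the front of each armrest stands on the seat at the front corner.

The chair is on the floor beside the stool on its −y side.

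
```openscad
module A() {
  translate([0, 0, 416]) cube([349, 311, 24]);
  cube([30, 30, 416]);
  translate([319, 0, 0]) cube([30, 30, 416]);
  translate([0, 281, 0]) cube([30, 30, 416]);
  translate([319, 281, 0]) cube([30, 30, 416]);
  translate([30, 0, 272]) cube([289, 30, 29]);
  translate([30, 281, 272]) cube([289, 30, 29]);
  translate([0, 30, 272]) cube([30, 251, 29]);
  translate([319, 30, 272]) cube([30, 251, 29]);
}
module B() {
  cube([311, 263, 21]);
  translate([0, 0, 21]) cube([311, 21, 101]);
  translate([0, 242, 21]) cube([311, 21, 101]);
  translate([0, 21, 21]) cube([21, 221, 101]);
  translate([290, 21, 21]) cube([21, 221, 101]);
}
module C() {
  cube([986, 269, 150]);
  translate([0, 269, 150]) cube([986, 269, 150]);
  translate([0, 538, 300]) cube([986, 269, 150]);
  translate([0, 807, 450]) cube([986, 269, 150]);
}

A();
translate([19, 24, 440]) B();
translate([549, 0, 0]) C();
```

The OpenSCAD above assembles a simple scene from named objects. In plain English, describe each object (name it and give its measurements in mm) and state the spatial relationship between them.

A is a simple wooden stool: a rectangular seat 349 mm (x) by 311 mm (y), 24 mm thick, top face at z = 440 mm, on four square legs, each 30×30 mm in cross-section. The legs rest on z = 0, each flush with a corner of the seat. Four stretchers, 30 mm wide and 29 mm tall, connect adjacent legs with their undersides at z = 272 mm, each running between the inner faces of the legs it joins and aligned with the legs' outer faces on the other axis.

B is an open storage box with external size 311×263×122 mm and wall thickness 21 mm (the base is also 21 mm thick). The base covers the whole footprint; the four walls stand on the base, with the y-facing walls full-width and the x-facing walls fitting between their inner faces.

C is a run of 4 identical solid stair steps. Each tread is 986×269 mm and each step block is 150 mm high. Step 1 rests on the floor; step k is offset from step 1 by (k−1)×269 mm in y and (k−1)×150 mm in z.

The open box is on top of the stool, centred. The staircase is on the floor beside the stool on its +x side.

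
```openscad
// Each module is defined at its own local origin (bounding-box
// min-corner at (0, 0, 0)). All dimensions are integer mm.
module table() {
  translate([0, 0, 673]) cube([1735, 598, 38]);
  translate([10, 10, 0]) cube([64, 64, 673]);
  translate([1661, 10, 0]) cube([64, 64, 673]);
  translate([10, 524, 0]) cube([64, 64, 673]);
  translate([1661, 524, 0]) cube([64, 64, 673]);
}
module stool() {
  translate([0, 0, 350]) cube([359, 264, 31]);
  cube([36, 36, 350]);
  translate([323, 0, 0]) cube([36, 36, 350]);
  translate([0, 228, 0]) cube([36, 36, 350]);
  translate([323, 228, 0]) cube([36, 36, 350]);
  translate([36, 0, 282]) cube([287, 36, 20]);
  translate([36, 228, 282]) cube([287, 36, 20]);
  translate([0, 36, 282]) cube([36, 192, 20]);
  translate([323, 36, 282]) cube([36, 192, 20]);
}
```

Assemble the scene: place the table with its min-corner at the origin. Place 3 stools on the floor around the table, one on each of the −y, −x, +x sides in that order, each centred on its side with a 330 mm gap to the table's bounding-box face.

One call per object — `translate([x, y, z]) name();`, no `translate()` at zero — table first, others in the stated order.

table();
translate([688, -594, 0]) stool();
translate([-689, 167, 0]) stool();
translate([2065, 167, 0]) stool();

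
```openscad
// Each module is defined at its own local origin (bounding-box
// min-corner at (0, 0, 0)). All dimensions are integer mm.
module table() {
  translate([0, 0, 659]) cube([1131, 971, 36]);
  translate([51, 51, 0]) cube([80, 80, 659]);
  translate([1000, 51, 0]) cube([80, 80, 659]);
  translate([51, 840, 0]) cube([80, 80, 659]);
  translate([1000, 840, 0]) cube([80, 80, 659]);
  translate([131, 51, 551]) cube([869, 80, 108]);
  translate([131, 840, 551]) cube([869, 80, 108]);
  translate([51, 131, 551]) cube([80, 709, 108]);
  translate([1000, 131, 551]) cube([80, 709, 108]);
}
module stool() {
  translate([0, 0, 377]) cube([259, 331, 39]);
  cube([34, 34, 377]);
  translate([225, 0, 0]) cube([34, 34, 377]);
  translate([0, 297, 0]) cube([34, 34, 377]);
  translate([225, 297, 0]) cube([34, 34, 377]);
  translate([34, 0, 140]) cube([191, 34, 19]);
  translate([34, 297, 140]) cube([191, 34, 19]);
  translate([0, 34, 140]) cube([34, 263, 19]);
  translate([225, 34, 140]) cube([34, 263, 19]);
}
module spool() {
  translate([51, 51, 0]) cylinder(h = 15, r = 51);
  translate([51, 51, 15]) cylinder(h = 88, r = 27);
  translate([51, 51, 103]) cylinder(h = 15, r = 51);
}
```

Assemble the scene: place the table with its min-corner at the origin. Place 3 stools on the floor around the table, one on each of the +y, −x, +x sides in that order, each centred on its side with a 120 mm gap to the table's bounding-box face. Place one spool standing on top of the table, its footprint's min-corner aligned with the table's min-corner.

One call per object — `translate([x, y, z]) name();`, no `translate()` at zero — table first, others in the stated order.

table();
translate([436, 1091, 0]) stool();
translate([-379, 320, 0]) stool();
translate([1251, 320, 0]) stool();
translate([0, 0, 695]) spool();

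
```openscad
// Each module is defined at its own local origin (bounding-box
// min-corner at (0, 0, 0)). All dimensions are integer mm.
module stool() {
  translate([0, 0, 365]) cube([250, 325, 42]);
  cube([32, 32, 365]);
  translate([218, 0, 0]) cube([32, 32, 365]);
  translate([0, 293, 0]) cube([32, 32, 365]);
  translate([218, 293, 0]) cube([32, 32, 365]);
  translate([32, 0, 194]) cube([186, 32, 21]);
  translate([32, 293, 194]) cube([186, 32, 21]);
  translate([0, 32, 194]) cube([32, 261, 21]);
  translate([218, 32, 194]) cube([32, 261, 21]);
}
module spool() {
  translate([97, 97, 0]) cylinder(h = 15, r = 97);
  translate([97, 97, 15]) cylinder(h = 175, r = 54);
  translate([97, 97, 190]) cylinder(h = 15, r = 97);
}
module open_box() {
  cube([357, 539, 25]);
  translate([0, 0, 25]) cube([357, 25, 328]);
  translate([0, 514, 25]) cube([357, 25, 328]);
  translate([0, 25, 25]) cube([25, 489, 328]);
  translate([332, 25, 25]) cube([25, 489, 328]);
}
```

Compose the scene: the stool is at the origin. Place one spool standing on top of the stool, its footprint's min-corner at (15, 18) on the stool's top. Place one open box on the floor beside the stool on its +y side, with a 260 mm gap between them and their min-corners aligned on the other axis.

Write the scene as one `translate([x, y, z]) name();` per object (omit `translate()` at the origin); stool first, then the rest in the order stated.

stool();
translate([15, 18, 407]) spool();
translate([0, 585, 0]) open_box();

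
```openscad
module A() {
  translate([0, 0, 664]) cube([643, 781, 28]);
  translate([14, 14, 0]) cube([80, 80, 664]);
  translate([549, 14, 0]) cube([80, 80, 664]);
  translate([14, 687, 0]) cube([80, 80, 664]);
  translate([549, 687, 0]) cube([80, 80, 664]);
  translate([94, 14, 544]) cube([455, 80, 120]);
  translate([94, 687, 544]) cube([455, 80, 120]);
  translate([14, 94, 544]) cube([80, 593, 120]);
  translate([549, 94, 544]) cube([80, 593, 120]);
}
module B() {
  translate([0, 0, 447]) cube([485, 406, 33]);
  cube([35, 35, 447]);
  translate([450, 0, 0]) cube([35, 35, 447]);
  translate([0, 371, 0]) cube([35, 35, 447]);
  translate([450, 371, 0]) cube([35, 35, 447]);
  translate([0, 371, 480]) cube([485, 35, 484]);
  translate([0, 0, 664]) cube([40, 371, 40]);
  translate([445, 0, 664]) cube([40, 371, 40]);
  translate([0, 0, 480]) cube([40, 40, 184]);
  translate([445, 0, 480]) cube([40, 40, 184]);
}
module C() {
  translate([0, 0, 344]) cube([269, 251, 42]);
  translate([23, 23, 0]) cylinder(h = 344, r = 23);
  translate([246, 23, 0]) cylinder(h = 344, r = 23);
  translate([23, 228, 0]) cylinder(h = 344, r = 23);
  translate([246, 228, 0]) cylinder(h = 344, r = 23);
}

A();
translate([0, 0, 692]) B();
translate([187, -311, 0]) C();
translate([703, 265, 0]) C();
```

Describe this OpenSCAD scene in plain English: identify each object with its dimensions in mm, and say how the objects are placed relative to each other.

A is a table: top 643 mm (x) × 781 mm (y), 28 mm thick, upper face at z = 692 mm, on four 80×80 mm square legs, each inset 14 mm from the nearest pair of top edges, running from z = 0 to the bottom of the top. Four apron rails, 80 mm thick and 120 mm tall, run between adjacent legs with their top edges flush with the underside of the top and their outer faces flush with the legs' outer faces.

B is a chair: 485×406 mm seat, 33 mm thick, top at z = 480 mm, on four 35 mm square corner legs flush with the seat edges. A 35 mm thick backrest slab spans the full seat width, extending 484 mm above the seat top, its back face flush with the seat's +y edge. Two armrests of 40×40 mm section run along each side from the seat's front edge to the front of the backrest, top faces 224 mm above the seat top and outer faces flush with the seat's x-edges; a 40×40 mm post under the front of each armrest stands on the seat at the front corner.

C is a four-legged stool. The seat is a 269×251×42 mm slab whose top surface is at z = 386 mm; four round legs, each 46 mm in diameter, run from the floor (z = 0) to the underside of the seat, each leg's axis is inset half a diameter from the nearest pair of seat edges (so the leg's bounding box is flush with the corner).

The chair is on top of the table. Two stools sit around the table at the −y, +x sides.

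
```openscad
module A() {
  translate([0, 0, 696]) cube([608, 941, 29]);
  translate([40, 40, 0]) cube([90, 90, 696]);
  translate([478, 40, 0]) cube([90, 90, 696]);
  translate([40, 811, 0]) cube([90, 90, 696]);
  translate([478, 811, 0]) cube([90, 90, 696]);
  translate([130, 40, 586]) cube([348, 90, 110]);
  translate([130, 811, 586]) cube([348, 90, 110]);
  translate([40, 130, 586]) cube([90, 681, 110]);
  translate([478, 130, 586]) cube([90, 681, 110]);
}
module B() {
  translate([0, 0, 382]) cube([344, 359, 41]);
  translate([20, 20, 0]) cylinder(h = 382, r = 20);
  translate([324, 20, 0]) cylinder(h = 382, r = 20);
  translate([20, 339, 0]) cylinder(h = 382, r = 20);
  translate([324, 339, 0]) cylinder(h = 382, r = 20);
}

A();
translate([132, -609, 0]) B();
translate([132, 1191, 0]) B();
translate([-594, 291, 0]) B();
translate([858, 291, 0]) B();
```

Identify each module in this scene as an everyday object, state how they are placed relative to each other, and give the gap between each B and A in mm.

Each stool's nearest face is 250 mm from the table's bounding box.

A is a table. B is a stool. Four stools sit around the table at the −y, +y, −x, +x sides. The gap between each stool and the table is 250 mm.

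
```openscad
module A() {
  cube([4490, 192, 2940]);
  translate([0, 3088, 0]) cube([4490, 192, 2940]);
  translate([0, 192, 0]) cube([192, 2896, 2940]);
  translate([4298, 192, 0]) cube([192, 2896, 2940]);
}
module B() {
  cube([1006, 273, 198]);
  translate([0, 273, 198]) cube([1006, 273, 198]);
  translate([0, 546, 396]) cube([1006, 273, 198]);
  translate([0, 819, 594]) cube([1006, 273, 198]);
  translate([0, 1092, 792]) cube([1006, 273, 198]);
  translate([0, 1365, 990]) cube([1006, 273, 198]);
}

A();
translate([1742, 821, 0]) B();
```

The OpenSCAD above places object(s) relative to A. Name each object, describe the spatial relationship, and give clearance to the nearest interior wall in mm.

Clearances: x = 1550, y = 629; minimum 629 mm.

A is a house frame. B is a staircase. The staircase sits inside the house frame, centred. The clearance to the nearest interior wall is 629 mm.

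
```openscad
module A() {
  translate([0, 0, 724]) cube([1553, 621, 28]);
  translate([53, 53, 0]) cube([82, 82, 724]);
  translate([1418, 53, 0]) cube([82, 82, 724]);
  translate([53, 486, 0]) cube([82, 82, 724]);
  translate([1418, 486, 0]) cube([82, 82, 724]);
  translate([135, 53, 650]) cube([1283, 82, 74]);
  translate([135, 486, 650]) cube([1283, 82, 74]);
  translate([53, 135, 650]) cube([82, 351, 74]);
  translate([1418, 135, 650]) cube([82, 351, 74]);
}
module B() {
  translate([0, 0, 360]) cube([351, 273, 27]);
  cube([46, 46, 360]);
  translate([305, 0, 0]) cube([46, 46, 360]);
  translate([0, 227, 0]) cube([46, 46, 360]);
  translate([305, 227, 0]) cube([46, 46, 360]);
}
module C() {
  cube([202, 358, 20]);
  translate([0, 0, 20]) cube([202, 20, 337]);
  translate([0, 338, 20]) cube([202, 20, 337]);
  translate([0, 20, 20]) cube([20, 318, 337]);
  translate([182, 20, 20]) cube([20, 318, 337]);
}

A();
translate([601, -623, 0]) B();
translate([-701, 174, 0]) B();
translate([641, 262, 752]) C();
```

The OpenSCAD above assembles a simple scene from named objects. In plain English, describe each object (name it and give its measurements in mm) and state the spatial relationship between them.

A is a table: top 1553 mm (x) × 621 mm (y), 28 mm thick, upper face at z = 752 mm, on four 82×82 mm square legs, each inset 53 mm from the nearest pair of top edges, running from z = 0 to the bottom of the top. Four apron rails, 82 mm thick and 74 mm tall, run between adjacent legs with their top edges flush with the underside of the top and their outer faces flush with the legs' outer faces.

B is a four-legged stool. The seat is a 351×273×27 mm slab whose top surface is at z = 387 mm; four square legs, each 46×46 mm in cross-section, run from the floor (z = 0) to the underside of the seat, each flush with a corner of the seat.

C is an open storage box with external size 202×358×357 mm and wall thickness 20 mm (the base is also 20 mm thick). The base covers the whole footprint; the four walls stand on the base, with the y-facing walls full-width and the x-facing walls fitting between their inner faces.

Two stools sit around the table at the −y, −x sides. The open box is on top of the table.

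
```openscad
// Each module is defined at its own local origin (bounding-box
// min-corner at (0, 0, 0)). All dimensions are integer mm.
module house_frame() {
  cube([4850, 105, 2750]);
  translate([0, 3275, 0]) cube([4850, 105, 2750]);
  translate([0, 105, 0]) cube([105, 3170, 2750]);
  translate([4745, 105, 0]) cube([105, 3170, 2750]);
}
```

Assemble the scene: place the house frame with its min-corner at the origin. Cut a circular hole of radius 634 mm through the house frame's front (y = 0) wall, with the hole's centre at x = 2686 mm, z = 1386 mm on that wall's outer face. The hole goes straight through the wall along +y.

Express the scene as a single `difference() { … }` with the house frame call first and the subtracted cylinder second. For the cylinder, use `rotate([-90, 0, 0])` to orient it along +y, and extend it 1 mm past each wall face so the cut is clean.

difference() {
  house_frame();
  translate([2686, -1, 1386]) rotate([-90, 0, 0]) cylinder(h = 107, r = 634);
}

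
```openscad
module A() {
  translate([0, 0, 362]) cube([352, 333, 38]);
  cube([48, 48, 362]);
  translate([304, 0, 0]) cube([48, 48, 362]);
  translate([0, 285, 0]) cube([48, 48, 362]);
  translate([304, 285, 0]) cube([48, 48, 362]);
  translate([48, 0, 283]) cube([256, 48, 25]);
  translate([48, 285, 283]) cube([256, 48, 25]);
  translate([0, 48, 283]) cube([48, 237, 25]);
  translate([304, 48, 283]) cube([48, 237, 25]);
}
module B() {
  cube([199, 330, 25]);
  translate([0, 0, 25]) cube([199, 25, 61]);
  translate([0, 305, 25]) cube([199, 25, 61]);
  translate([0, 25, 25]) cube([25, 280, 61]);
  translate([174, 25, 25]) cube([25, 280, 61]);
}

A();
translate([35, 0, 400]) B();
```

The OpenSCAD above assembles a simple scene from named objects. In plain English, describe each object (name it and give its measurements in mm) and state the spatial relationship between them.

A is a four-legged stool. The seat is a 352×333×38 mm slab whose top surface is at z = 400 mm; four square legs, each 48×48 mm in cross-section, run from the floor (z = 0) to the underside of the seat, each flush with a corner of the seat. Four stretchers, 48 mm wide and 25 mm tall, connect adjacent legs with their undersides at z = 283 mm, each running between the inner faces of the legs it joins and aligned with the legs' outer faces on the other axis.

B is an open-topped rectangular box: outside dimensions 199×330×86 mm, with a uniform wall and base thickness of 25 mm. The base is a full 199×330 slab on the floor; four walls sit on top of the base. The front and back walls (the −y and +y sides) span the full width; the two side walls fit between them.

The open box is on top of the stool.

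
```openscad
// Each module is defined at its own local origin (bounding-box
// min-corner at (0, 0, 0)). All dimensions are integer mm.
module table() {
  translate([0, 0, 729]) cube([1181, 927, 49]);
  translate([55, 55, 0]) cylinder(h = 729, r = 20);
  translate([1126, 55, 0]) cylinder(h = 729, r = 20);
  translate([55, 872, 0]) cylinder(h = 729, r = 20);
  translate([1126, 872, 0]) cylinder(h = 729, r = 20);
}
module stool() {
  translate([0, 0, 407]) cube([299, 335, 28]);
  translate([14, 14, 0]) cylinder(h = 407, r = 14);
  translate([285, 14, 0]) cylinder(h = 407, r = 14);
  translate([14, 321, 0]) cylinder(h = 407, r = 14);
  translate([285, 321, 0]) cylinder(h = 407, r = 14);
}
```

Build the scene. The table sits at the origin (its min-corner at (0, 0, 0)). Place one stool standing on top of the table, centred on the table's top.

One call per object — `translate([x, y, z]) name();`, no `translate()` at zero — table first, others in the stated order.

table();
translate([441, 296, 778]) stool();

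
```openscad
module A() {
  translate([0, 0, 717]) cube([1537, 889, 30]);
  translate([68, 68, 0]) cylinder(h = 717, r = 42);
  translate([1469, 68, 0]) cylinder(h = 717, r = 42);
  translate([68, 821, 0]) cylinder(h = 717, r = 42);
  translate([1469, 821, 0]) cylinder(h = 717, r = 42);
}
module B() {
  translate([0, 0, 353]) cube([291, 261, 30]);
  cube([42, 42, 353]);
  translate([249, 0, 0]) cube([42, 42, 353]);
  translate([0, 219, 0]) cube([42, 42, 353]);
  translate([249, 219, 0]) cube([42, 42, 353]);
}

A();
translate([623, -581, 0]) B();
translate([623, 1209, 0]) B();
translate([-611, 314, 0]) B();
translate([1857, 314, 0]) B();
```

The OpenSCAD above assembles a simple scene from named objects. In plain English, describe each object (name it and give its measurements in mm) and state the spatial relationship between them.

A is a rectangular dining table. The top is 1537×889×30 mm with its upper surface at z = 747 mm. It stands on four round legs of 84 mm diameter, each leg's bounding box inset 26 mm from the nearest pair of top edges, running from the floor to the underside of the top.

B is a four-legged stool. The seat is a 291×261×30 mm slab whose top surface is at z = 383 mm; four square legs, each 42×42 mm in cross-section, run from the floor (z = 0) to the underside of the seat, each flush with a corner of the seat.

Four stools sit around the table at the −y, +y, −x, +x sides.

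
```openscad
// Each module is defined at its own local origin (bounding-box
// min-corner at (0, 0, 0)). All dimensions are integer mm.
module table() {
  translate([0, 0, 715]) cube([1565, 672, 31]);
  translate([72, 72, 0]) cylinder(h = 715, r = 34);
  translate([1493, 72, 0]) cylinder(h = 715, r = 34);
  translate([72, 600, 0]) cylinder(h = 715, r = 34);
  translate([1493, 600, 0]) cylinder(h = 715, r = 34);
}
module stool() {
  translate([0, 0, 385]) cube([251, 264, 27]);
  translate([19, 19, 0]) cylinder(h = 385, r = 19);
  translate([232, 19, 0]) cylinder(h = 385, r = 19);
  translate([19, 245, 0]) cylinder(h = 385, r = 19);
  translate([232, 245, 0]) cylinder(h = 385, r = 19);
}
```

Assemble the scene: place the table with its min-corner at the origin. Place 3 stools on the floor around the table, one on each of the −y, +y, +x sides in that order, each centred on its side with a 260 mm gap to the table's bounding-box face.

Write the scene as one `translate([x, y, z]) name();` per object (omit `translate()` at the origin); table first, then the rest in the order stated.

table();
translate([657, -524, 0]) stool();
translate([657, 932, 0]) stool();
translate([1825, 204, 0]) stool();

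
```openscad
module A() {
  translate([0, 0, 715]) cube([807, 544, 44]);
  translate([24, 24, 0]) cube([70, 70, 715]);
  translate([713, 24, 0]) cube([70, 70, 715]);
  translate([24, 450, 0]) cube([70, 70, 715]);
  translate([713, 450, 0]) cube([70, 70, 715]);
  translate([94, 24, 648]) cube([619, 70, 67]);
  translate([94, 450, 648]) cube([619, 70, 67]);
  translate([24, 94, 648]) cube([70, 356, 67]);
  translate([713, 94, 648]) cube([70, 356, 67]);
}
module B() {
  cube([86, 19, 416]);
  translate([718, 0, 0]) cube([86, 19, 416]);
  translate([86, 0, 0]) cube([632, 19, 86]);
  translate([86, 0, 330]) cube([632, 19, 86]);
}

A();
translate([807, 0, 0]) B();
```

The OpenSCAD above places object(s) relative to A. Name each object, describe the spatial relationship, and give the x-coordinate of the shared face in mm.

The table's +x face and the picture frame's −x face are both at x = 807 mm.

A is a table. B is a picture frame. The picture frame is against the table's +x side, with their −y faces flush. The x-coordinate of the shared face is 807 mm.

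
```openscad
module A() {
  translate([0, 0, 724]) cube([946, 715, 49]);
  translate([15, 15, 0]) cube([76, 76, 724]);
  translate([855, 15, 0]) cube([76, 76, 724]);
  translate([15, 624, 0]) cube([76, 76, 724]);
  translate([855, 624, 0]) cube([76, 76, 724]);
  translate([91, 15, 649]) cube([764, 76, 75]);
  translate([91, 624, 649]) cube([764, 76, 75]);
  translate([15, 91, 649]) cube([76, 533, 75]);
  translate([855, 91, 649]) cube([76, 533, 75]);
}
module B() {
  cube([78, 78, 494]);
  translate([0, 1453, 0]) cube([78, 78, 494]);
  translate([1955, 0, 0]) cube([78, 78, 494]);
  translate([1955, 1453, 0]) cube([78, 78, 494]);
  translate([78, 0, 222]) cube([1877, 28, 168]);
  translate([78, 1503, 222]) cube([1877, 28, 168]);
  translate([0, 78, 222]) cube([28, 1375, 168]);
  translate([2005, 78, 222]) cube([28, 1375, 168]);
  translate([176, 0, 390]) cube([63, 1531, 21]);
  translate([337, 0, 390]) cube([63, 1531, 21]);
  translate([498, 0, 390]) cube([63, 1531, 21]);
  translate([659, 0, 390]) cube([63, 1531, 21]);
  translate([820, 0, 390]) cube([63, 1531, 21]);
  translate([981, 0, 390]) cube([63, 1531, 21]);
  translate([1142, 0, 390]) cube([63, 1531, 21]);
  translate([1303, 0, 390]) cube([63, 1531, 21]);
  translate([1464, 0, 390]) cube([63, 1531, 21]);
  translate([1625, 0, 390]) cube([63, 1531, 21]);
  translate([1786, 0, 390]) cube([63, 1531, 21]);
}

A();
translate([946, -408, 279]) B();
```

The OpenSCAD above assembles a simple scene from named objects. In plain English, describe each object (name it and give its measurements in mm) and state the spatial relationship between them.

A is a table: top 946 mm (x) × 715 mm (y), 49 mm thick, upper face at z = 773 mm, on four 76×76 mm square legs, each inset 15 mm from the nearest pair of top edges, running from z = 0 to the bottom of the top. Four apron rails, 76 mm thick and 75 mm tall, run between adjacent legs with their top edges flush with the underside of the top and their outer faces flush with the legs' outer faces.

B is a bed frame 2033 mm long (x) by 1531 mm wide (y). Four 78×78 mm corner posts, 494 mm tall, at the corners of the footprint. Four rails of 28 mm thickness and 168 mm height run between adjacent posts with their undersides at z = 222 mm, their outer faces flush with the outside of the frame (the two x-running rails run between the posts' inner faces; the two y-running rails run between the posts' inner faces). 11 slats, each 63 mm wide (x) and 21 mm thick, lie across the top of the two x-running rails, running the full 1531 mm width of the frame in y; the slats are evenly spaced along x between the inner faces of the end posts with equal gaps (rounded down to the nearest mm) at the −x end and between each pair — any rounding remainder accumulates at the +x end.

The bed frame is beside the table with their tops flush at z = 773.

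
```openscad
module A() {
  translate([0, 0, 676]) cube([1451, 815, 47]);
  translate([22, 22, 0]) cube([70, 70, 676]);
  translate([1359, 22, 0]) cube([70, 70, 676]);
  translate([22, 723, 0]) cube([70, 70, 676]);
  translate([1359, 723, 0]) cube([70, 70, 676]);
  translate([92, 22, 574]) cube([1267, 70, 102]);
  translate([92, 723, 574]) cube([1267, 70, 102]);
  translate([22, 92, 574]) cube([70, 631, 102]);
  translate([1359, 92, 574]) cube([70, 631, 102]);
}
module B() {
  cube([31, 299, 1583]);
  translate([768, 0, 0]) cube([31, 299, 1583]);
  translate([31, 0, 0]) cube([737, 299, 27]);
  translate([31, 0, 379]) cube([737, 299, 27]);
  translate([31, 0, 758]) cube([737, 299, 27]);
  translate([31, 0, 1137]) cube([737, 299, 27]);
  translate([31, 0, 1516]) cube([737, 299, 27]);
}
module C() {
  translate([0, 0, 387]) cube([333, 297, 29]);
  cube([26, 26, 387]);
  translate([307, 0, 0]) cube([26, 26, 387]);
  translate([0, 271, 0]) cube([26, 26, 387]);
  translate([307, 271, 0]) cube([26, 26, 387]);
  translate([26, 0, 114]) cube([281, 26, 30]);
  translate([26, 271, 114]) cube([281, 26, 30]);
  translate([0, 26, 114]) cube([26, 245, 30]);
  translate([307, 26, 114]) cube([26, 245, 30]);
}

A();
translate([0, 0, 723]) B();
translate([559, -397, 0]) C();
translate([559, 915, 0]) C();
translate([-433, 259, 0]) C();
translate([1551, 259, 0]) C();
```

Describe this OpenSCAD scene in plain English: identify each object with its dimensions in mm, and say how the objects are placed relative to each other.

A is a table: top 1451 mm (x) × 815 mm (y), 47 mm thick, upper face at z = 723 mm, on four 70×70 mm square legs, each inset 22 mm from the nearest pair of top edges, running from z = 0 to the bottom of the top. Four apron rails, 70 mm thick and 102 mm tall, run between adjacent legs with their top edges flush with the underside of the top and their outer faces flush with the legs' outer faces.

B is a bookshelf 799 mm wide overall, 299 mm deep and 1583 mm tall. The two sides are 31 mm thick vertical panels. 5 horizontal shelves of 27 mm thickness span between the inner faces of the sides; the lowest shelf sits on the floor and shelves are stacked with a clear vertical gap of 352 mm between each pair.

C is a four-legged stool. The seat is 333×297 mm, 29 mm thick, top at z = 416 mm. It stands on four square legs, each 26×26 mm in cross-section, from z = 0 to the seat underside, each flush with a corner of the seat. Four stretchers, 26 mm wide and 30 mm tall, connect adjacent legs with their undersides at z = 114 mm, each running between the inner faces of the legs it joins and aligned with the legs' outer faces on the other axis.

The bookshelf is on top of the table. Four stools sit around the table at the −y, +y, −x, +x sides.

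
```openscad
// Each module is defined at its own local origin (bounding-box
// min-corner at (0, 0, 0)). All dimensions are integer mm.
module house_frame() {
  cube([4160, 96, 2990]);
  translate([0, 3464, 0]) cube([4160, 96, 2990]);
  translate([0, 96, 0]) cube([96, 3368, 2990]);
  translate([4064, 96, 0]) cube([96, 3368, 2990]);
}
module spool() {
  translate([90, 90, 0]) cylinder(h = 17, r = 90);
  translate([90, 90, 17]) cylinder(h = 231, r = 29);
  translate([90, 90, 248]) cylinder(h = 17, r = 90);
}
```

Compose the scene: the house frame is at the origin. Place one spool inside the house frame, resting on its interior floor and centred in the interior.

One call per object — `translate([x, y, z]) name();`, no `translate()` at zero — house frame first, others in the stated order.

house_frame();
translate([1990, 1690, 0]) spool();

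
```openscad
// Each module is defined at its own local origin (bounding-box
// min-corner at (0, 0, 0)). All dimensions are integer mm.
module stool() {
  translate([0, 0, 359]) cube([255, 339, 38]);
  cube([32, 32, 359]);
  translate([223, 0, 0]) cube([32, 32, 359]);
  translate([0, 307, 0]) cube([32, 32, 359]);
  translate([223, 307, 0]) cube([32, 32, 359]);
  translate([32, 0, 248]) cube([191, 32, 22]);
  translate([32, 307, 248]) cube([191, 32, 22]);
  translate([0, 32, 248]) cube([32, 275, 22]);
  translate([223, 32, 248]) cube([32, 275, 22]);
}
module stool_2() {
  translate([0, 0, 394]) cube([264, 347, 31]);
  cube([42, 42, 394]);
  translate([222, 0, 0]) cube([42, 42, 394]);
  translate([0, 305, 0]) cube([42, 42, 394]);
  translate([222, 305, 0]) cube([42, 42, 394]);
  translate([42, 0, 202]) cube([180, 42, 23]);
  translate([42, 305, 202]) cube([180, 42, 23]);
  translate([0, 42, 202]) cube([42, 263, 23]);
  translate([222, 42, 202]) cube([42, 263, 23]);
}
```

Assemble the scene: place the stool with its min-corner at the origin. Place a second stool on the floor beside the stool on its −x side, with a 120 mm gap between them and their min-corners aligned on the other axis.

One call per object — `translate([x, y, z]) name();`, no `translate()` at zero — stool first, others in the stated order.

stool();
translate([-384, 0, 0]) stool_2();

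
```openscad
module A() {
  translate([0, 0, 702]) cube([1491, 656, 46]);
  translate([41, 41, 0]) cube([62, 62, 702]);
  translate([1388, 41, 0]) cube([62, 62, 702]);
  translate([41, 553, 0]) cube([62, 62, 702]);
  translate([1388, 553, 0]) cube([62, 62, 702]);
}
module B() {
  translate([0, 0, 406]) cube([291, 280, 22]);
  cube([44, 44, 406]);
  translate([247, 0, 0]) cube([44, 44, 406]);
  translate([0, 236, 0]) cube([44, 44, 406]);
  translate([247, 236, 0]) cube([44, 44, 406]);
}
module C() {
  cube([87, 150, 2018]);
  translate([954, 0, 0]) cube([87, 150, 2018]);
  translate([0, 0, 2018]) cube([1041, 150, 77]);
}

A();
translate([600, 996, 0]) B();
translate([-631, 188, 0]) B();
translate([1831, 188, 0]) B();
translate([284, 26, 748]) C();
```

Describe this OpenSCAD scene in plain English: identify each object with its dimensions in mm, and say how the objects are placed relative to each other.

A is a rectangular dining table. The top is 1491×656×46 mm with its upper surface at z = 748 mm. It stands on four 62×62 mm square legs, each inset 41 mm from the nearest pair of top edges, running from the floor to the underside of the top.

B is a four-legged stool. The seat is a 291×280×22 mm slab whose top surface is at z = 428 mm; four square legs, each 44×44 mm in cross-section, run from the floor (z = 0) to the underside of the seat, each flush with a corner of the seat.

C is a rectangular door frame: two vertical jambs of 87×150 mm section, 2018 mm tall, with a clear opening 867 mm wide between their inner faces. A header 77 mm tall and 150 mm deep lies on top of the jambs and spans the full outside width.

Three stools sit around the table at the +y, −x, +x sides. The door frame is on top of the table.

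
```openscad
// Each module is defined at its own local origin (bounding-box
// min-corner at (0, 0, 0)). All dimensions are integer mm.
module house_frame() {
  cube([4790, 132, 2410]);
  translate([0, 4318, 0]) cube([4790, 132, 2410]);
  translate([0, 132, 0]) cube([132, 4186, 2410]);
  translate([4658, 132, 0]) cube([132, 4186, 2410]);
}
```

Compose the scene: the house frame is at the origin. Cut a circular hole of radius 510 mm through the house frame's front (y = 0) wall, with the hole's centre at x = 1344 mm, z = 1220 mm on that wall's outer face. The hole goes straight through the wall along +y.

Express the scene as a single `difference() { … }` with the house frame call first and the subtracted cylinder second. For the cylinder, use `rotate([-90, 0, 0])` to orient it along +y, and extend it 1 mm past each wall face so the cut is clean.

difference() {
  house_frame();
  translate([1344, -1, 1220]) rotate([-90, 0, 0]) cylinder(h = 134, r = 510);
}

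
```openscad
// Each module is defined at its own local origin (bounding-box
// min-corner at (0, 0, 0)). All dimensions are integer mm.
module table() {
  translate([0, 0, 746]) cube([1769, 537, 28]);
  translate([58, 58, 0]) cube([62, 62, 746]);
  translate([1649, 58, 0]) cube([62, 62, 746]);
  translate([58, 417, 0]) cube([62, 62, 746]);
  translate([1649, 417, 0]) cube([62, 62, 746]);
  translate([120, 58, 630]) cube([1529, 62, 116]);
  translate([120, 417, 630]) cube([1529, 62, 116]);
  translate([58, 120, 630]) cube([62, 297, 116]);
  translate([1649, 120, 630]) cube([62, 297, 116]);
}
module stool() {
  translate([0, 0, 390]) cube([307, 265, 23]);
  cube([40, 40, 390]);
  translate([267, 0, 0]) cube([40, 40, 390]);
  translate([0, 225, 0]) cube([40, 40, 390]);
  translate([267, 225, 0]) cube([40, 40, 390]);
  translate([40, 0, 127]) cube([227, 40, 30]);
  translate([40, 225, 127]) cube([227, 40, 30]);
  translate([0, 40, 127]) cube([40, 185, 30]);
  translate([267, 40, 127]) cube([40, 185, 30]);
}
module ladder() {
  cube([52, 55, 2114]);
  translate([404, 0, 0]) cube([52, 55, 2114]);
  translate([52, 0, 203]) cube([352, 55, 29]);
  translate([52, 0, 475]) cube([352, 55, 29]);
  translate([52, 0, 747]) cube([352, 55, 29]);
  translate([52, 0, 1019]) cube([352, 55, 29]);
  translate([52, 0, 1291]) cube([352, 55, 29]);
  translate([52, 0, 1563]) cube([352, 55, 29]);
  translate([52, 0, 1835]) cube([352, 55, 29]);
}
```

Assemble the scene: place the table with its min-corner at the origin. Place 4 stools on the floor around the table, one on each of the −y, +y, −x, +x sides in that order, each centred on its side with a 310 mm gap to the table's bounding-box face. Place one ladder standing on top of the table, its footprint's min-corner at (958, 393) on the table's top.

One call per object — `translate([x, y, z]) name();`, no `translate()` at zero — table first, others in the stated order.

table();
translate([731, -575, 0]) stool();
translate([731, 847, 0]) stool();
translate([-617, 136, 0]) stool();
translate([2079, 136, 0]) stool();
translate([958, 393, 774]) ladder();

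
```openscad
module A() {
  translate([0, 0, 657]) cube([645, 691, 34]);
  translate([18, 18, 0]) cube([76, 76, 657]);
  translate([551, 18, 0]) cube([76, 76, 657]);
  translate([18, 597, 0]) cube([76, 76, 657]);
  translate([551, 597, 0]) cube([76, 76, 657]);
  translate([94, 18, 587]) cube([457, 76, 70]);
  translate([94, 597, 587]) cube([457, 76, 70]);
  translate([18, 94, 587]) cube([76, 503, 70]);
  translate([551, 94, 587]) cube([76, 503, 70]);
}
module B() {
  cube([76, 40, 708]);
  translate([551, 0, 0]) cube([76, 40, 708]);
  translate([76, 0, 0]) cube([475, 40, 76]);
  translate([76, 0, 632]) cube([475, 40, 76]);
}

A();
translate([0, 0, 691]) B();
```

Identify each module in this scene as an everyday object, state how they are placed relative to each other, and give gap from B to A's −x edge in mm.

A is a table. B is a picture frame. The picture frame is on top of the table. The gap from the picture frame to the table's −x edge is 0 mm.

The picture frame's min-x is at 0; the table's min-x is 0; gap = 0 mm.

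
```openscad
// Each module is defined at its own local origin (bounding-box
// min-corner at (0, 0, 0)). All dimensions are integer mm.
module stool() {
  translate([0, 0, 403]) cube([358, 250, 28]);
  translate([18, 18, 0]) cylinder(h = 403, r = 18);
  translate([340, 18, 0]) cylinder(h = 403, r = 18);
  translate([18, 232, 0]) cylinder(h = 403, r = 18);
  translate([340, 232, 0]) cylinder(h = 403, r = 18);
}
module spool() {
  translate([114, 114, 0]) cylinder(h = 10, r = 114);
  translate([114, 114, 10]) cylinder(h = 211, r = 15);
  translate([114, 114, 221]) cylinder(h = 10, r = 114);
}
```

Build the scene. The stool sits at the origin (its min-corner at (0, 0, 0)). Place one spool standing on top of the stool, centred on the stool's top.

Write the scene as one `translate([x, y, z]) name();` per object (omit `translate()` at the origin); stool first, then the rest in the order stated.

stool();
translate([65, 11, 431]) spool();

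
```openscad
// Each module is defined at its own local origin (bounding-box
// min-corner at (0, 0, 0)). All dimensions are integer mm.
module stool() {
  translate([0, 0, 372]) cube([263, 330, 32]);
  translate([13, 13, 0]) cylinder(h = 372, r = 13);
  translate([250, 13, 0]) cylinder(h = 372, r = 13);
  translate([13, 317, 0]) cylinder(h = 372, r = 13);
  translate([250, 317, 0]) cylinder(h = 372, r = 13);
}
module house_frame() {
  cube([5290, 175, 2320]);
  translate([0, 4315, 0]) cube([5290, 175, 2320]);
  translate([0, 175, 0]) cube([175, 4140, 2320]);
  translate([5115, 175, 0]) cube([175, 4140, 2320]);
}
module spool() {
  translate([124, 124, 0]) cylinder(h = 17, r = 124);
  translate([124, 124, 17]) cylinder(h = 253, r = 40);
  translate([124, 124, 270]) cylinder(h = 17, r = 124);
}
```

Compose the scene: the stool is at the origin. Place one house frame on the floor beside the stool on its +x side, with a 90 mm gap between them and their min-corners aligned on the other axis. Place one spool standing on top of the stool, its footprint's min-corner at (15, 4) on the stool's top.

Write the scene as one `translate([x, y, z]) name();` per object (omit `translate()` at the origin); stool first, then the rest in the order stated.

stool();
translate([353, 0, 0]) house_frame();
translate([15, 4, 404]) spool();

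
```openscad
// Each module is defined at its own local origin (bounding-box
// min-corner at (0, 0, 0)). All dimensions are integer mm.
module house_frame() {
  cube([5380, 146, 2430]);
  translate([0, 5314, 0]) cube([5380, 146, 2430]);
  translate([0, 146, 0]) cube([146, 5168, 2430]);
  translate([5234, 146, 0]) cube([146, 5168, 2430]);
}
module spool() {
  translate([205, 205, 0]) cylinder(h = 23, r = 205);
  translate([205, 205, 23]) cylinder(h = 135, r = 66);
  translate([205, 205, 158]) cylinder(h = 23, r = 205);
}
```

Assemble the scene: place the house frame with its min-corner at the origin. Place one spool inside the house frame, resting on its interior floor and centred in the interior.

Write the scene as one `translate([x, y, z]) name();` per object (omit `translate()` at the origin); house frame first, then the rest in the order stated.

house_frame();
translate([2485, 2525, 0]) spool();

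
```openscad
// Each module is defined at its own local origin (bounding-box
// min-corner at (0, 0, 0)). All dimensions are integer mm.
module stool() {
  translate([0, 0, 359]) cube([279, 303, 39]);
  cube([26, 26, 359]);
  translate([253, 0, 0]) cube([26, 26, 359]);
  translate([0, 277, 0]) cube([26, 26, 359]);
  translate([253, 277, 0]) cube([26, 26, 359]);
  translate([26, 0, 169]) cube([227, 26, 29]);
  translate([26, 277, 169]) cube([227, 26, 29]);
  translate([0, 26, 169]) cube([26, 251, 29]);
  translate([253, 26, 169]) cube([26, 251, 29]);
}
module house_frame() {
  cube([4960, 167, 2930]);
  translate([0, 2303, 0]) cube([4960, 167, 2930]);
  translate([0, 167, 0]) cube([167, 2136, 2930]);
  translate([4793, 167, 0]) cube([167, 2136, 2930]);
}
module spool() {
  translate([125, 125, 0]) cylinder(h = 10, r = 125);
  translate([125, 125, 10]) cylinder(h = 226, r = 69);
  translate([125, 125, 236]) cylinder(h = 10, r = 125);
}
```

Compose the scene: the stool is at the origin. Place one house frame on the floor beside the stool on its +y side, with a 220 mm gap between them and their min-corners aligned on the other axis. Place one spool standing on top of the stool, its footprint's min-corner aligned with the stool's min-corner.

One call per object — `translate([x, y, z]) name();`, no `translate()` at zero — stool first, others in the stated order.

stool();
translate([0, 523, 0]) house_frame();
translate([0, 0, 398]) spool();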